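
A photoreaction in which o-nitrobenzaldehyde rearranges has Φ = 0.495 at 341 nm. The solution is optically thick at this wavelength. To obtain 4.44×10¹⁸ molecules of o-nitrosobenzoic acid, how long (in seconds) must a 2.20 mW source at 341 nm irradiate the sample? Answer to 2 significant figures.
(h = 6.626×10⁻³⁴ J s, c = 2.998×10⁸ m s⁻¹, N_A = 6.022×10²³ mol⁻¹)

Product: 4.44×10¹⁸ / 6.022×10²³ = 7.373×10⁻⁶ mol.
Photons that must be absorbed: 7.373×10⁻⁶ / 0.495 = 1.489×10⁻⁵ mol.
Photon energy: hc/λ = 5.825×10⁻¹⁹ J; per mole, 3.508×10⁵ J mol⁻¹.
Energy required: 1.489×10⁻⁵ × 3.508×10⁵ = 5.223 J.
Time: 5.223 J / 0.0022 W = 2400 s.

t ≈ 2400 s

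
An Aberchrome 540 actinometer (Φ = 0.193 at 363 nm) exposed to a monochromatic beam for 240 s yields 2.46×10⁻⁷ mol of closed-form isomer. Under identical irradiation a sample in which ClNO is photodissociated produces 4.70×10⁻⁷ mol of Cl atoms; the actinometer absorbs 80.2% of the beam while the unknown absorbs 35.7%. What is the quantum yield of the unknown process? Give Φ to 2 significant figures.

Photons absorbed by the actinometer: 2.46×10⁻⁷ / 0.193 = 1.275×10⁻⁶ mol.
Incident flux: 1.275×10⁻⁶ / 0.802 = 1.590×10⁻⁶ einstein.
Absorbed by unknown: 0.357 × 1.590×10⁻⁶ = 5.676×10⁻⁷ mol.
Φ(unknown) = 4.70×10⁻⁷ / 5.676×10⁻⁷ = 0.83.

Φ = 0.83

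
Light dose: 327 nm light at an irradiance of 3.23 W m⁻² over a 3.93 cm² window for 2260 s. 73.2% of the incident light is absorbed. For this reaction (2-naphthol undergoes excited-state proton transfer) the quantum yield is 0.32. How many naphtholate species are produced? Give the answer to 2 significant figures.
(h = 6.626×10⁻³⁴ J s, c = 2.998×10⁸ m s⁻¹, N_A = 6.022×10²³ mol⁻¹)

Photon energy at 327 nm: hc/λ = (6.626×10⁻³⁴)(2.998×10⁸)/(327×10⁻⁹) = 6.075×10⁻¹⁹ J.
Energy delivered: (3.23 W m⁻²)(3.93×10⁻⁴ m²)(2260 s) = 2.869 J.
Photons incident: 2.869 / 6.075×10⁻¹⁹ = 4.723×10¹⁸, i.e. 4.723×10¹⁸/6.022×10²³ = 7.843×10⁻⁶ mol.
Photons absorbed: 0.732 × 7.843×10⁻⁶ = 5.741×10⁻⁶ mol.
Product: Φ × n_abs = 0.32 × 5.741×10⁻⁶ = 1.837×10⁻⁶ mol.
As a count: 1.837×10⁻⁶ × 6.022×10²³ = 1.1×10¹⁸.

1.1×10¹⁸ species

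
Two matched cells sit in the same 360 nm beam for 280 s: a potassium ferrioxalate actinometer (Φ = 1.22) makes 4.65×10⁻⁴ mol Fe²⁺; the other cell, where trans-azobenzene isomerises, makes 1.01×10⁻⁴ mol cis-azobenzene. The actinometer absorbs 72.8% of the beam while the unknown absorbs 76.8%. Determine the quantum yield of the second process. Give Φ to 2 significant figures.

Φ = 0.25

Photons absorbed by the actinometer: 4.65×10⁻⁴ / 1.22 = 3.811×10⁻⁴ mol.
Incident flux: 3.811×10⁻⁴ / 0.728 = 5.235×10⁻⁴ einstein.
Absorbed by unknown: 0.768 × 5.235×10⁻⁴ = 4.020×10⁻⁴ mol.
Φ(unknown) = 1.01×10⁻⁴ / 4.020×10⁻⁴ = 0.25.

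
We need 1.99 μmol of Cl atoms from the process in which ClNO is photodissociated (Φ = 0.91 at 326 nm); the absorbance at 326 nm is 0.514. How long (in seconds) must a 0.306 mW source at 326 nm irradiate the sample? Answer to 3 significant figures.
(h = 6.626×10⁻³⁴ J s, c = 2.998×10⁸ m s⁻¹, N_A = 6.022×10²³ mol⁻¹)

Product: 1.99 μmol = 1.99×10⁻⁶ mol.
Photons that must be absorbed: 1.99×10⁻⁶ / 0.91 = 2.187×10⁻⁶ mol.
Fraction absorbed: 1 − 10^(−0.514) = 0.6938.
Incident photons needed: 2.187×10⁻⁶ / 0.6938 = 3.152×10⁻⁶ mol.
Photon energy: hc/λ = 6.093×10⁻¹⁹ J; per mole, 3.669×10⁵ J mol⁻¹.
Energy required: 3.152×10⁻⁶ × 3.669×10⁵ = 1.156 J.
Time: 1.156 J / 0.000306 W = 3780 s.

t ≈ 3780 s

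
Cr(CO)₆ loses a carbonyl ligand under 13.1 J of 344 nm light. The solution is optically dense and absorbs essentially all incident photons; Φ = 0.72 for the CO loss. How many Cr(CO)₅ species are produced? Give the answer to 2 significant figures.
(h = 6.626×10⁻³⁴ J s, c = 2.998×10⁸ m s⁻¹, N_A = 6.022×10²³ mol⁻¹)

Photon energy at 344 nm: hc/λ = (6.626×10⁻³⁴)(2.998×10⁸)/(344×10⁻⁹) = 5.775×10⁻¹⁹ J.
Photons incident: 13.1 / 5.775×10⁻¹⁹ = 2.268×10¹⁹, i.e. 2.268×10¹⁹/6.022×10²³ = 3.766×10⁻⁵ mol.
Product: Φ × n_abs = 0.72 × 3.766×10⁻⁵ = 2.712×10⁻⁵ mol.
As a count: 2.712×10⁻⁵ × 6.022×10²³ = 1.6×10¹⁹.

1.6×10¹⁹ species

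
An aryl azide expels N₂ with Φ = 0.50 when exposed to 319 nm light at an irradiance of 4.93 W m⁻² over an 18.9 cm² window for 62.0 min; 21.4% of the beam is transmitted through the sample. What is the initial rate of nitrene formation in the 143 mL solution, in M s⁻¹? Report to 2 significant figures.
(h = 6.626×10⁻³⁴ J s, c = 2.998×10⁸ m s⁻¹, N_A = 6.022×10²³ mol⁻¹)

Photon energy at 319 nm: hc/λ = (6.626×10⁻³⁴)(2.998×10⁸)/(319×10⁻⁹) = 6.227×10⁻¹⁹ J.
Energy delivered: (4.93 W m⁻²)(18.9×10⁻⁴ m²)(3720 s) = 34.66 J.
Photons incident: 34.66 / 6.227×10⁻¹⁹ = 5.566×10¹⁹, i.e. 5.566×10¹⁹/6.022×10²³ = 9.243×10⁻⁵ mol.
Fraction absorbed: 1 − 21.4/100 = 0.7860.
Photons absorbed: 0.7860 × 9.243×10⁻⁵ = 7.265×10⁻⁵ mol.
Product formed: 0.50 × 7.265×10⁻⁵ = 3.633×10⁻⁵ mol.
Rate: 3.633×10⁻⁵ mol / (3720 s × 0.143 L) = 6.8×10⁻⁸ M s⁻¹.

6.8×10⁻⁸ M s⁻¹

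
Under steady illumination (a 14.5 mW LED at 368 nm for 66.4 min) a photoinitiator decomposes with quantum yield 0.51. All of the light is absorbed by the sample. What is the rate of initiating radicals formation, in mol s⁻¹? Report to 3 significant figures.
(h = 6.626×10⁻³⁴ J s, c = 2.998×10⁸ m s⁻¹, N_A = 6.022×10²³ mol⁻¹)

2.27×10⁻⁸ mol s⁻¹

Photon energy at 368 nm: hc/λ = (6.626×10⁻³⁴)(2.998×10⁸)/(368×10⁻⁹) = 5.398×10⁻¹⁹ J.
Energy delivered: (14.5 mW)(3984 s) = 57.77 J.
Photons incident: 57.77 / 5.398×10⁻¹⁹ = 1.070×10²⁰, i.e. 1.070×10²⁰/6.022×10²³ = 1.777×10⁻⁴ mol.
Product formed: 0.51 × 1.777×10⁻⁴ = 9.063×10⁻⁵ mol.
Rate: 9.063×10⁻⁵ / 3984 s = 2.27×10⁻⁸ mol s⁻¹.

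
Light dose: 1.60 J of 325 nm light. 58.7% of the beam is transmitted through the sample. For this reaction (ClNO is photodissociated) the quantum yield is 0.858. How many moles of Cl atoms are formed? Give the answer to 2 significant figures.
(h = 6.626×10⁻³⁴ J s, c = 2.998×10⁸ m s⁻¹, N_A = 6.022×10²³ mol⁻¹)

1.5×10⁻⁶ mol

Photon energy at 325 nm: hc/λ = (6.626×10⁻³⁴)(2.998×10⁸)/(325×10⁻⁹) = 6.112×10⁻¹⁹ J.
Photons incident: 1.60 / 6.112×10⁻¹⁹ = 2.618×10¹⁸, i.e. 2.618×10¹⁸/6.022×10²³ = 4.347×10⁻⁶ mol.
Fraction absorbed: 1 − 58.7/100 = 0.4130.
Photons absorbed: 0.4130 × 4.347×10⁻⁶ = 1.795×10⁻⁶ mol.
Product: Φ × n_abs = 0.858 × 1.795×10⁻⁶ = 1.540×10⁻⁶ mol.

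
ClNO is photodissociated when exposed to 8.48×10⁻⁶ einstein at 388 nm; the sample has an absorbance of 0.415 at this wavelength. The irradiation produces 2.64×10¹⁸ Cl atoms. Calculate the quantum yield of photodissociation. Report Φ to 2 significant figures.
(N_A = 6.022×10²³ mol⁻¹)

Φ = 0.84

Product: 2.64×10¹⁸ / 6.022×10²³ = 4.384×10⁻⁶ mol.
Fraction absorbed: 1 − 10^(−0.415) = 0.6154.
Photons absorbed: 0.6154 × 8.48×10⁻⁶ = 5.219×10⁻⁶ mol.
Φ = 4.384×10⁻⁶ mol / 5.219×10⁻⁶ mol photons = 0.84.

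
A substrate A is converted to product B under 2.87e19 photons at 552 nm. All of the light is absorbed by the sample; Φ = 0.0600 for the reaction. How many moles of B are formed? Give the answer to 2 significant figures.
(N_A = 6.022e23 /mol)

2.9e-6 mol

Moles of photons: 2.87e19 / 6.022e23 = 4.766e-5 mol.
Product: Φ × n_abs = 0.0600 × 4.766e-5 = 2.860e-6 mol.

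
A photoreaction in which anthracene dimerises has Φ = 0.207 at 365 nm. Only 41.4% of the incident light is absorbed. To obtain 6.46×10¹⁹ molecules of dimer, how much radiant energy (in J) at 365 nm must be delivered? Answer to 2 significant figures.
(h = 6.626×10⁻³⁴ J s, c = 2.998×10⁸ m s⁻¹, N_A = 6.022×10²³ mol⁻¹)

410 J

Product: 6.46×10¹⁹ / 6.022×10²³ = 1.073×10⁻⁴ mol.
Photons that must be absorbed: 1.073×10⁻⁴ / 0.207 = 5.184×10⁻⁴ mol.
Incident photons needed: 5.184×10⁻⁴ / 0.414 = 0.001252 mol.
Photon energy: hc/λ = 5.442×10⁻¹⁹ J; per mole, 3.277×10⁵ J mol⁻¹.
Energy required: 0.001252 × 3.277×10⁵ = 410 J.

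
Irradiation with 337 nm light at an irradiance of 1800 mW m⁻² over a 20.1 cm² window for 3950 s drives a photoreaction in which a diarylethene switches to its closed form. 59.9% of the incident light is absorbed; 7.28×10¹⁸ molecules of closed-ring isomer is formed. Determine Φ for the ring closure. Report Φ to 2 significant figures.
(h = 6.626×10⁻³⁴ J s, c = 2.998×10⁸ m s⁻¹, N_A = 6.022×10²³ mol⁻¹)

Φ = 0.50

Product: 7.28×10¹⁸ / 6.022×10²³ = 1.209×10⁻⁵ mol.
Photon energy at 337 nm: hc/λ = (6.626×10⁻³⁴)(2.998×10⁸)/(337×10⁻⁹) = 5.895×10⁻¹⁹ J.
Energy delivered: (1800 mW m⁻²)(20.1×10⁻⁴ m²)(3950 s) = 14.29 J.
Photons incident: 14.29 / 5.895×10⁻¹⁹ = 2.424×10¹⁹, i.e. 2.424×10¹⁹/6.022×10²³ = 4.025×10⁻⁵ mol.
Photons absorbed: 0.599 × 4.025×10⁻⁵ = 2.411×10⁻⁵ mol.
Φ = 1.209×10⁻⁵ mol / 2.411×10⁻⁵ mol photons = 0.50.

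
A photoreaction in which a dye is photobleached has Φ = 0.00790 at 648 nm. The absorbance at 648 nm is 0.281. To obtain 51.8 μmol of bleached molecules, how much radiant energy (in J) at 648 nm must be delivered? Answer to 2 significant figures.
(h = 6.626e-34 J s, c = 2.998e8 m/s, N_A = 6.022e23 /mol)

Product: 51.8 μmol = 5.18e-5 mol.
Photons that must be absorbed: 5.18e-5 / 0.00790 = 0.006557 mol.
Fraction absorbed: 1 − 10^(−0.281) = 0.4764.
Incident photons needed: 0.006557 / 0.4764 = 0.01376 mol.
Photon energy: hc/λ = 3.066e-19 J; per mole, 1.846e5 J mol⁻¹.
Energy required: 0.01376 × 1.846e5 = 2500 J.

2500 J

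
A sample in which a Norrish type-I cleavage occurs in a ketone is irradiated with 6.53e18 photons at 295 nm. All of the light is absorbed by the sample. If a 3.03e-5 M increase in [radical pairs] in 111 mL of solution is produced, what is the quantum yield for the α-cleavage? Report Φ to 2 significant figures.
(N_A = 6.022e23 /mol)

Φ = 0.31

Product: (3.03e-5 M)(0.111 L) = 3.363e-6 mol.
Moles of photons: 6.53e18 / 6.022e23 = 1.084e-5 mol.
Φ = 3.363e-6 mol / 1.084e-5 mol photons = 0.31.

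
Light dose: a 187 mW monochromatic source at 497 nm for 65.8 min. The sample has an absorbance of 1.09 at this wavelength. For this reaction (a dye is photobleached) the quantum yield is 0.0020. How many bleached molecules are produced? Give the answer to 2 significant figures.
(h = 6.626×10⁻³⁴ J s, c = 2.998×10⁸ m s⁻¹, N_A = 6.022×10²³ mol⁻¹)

3.4×10¹⁸ bleached molecules

Photon energy at 497 nm: hc/λ = (6.626×10⁻³⁴)(2.998×10⁸)/(497×10⁻⁹) = 3.997×10⁻¹⁹ J.
Energy delivered: (187 mW)(3948 s) = 738.3 J.
Photons incident: 738.3 / 3.997×10⁻¹⁹ = 1.847×10²¹, i.e. 1.847×10²¹/6.022×10²³ = 0.003067 mol.
Fraction absorbed: 1 − 10^(−1.09) = 0.9187.
Photons absorbed: 0.9187 × 0.003067 = 0.002818 mol.
Product: Φ × n_abs = 0.0020 × 0.002818 = 5.636×10⁻⁶ mol.
As a count: 5.636×10⁻⁶ × 6.022×10²³ = 3.4×10¹⁸.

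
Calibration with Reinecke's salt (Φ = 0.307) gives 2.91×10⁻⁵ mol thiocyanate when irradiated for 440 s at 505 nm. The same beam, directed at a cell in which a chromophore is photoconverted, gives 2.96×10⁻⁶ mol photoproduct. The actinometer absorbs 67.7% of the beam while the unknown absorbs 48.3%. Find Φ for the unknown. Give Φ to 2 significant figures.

Φ = 0.044

Photons absorbed by the actinometer: 2.91×10⁻⁵ / 0.307 = 9.479×10⁻⁵ mol.
Incident flux: 9.479×10⁻⁵ / 0.677 = 1.400×10⁻⁴ einstein.
Absorbed by unknown: 0.483 × 1.400×10⁻⁴ = 6.762×10⁻⁵ mol.
Φ(unknown) = 2.96×10⁻⁶ / 6.762×10⁻⁵ = 0.044.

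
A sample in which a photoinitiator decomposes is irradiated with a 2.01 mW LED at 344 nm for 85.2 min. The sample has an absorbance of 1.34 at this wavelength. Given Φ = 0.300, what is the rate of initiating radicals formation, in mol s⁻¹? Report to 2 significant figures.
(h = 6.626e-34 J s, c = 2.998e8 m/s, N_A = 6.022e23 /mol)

Photon energy at 344 nm: hc/λ = (6.626e-34)(2.998e8)/(344e-9) = 5.775e-19 J.
Energy delivered: (2.01 mW)(5112 s) = 10.28 J.
Photons incident: 10.28 / 5.775e-19 = 1.780e19, i.e. 1.780e19/6.022e23 = 2.956e-5 mol.
Fraction absorbed: 1 − 10^(−1.34) = 0.9543.
Photons absorbed: 0.9543 × 2.956e-5 = 2.821e-5 mol.
Product formed: 0.300 × 2.821e-5 = 8.463e-6 mol.
Rate: 8.463e-6 / 5112 s = 1.7e-9 mol s⁻¹.

1.7e-9 mol s⁻¹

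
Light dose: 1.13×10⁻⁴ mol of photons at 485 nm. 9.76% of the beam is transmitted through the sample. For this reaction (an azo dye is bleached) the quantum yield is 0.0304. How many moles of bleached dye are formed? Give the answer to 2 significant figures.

Fraction absorbed: 1 − 9.76/100 = 0.9024.
Photons absorbed: 0.9024 × 1.13×10⁻⁴ = 1.020×10⁻⁴ mol.
Product: Φ × n_abs = 0.0304 × 1.020×10⁻⁴ = 3.101×10⁻⁶ mol.

3.1×10⁻⁶ mol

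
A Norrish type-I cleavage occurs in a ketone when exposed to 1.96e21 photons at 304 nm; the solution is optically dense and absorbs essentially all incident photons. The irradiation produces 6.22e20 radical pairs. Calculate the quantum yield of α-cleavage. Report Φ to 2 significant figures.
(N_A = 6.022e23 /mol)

Product: 6.22e20 / 6.022e23 = 0.001033 mol.
Moles of photons: 1.96e21 / 6.022e23 = 0.003255 mol.
Φ = 0.001033 mol / 0.003255 mol photons = 0.32.

Φ = 0.32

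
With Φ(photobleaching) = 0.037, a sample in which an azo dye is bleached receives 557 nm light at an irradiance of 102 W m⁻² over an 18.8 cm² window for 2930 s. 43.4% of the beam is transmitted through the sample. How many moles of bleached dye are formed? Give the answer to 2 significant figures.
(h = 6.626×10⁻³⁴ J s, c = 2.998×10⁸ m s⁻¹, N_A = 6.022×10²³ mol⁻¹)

Photon energy at 557 nm: hc/λ = (6.626×10⁻³⁴)(2.998×10⁸)/(557×10⁻⁹) = 3.566×10⁻¹⁹ J.
Energy delivered: (102 W m⁻²)(18.8×10⁻⁴ m²)(2930 s) = 561.9 J.
Photons incident: 561.9 / 3.566×10⁻¹⁹ = 1.576×10²¹, i.e. 1.576×10²¹/6.022×10²³ = 0.002617 mol.
Fraction absorbed: 1 − 43.4/100 = 0.5660.
Photons absorbed: 0.5660 × 0.002617 = 0.001481 mol.
Product: Φ × n_abs = 0.037 × 0.001481 = 5.480×10⁻⁵ mol.

5.5×10⁻⁵ mol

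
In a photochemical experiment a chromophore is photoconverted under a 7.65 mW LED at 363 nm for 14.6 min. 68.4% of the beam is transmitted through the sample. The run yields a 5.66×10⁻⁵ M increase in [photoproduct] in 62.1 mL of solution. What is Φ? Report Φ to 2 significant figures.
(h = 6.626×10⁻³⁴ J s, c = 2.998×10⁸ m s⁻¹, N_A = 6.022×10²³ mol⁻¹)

Product: (5.66×10⁻⁵ M)(0.0621 L) = 3.515×10⁻⁶ mol.
Photon energy at 363 nm: hc/λ = (6.626×10⁻³⁴)(2.998×10⁸)/(363×10⁻⁹) = 5.472×10⁻¹⁹ J.
Energy delivered: (7.65 mW)(876 s) = 6.701 J.
Photons incident: 6.701 / 5.472×10⁻¹⁹ = 1.225×10¹⁹, i.e. 1.225×10¹⁹/6.022×10²³ = 2.034×10⁻⁵ mol.
Fraction absorbed: 1 − 68.4/100 = 0.3160.
Photons absorbed: 0.3160 × 2.034×10⁻⁵ = 6.427×10⁻⁶ mol.
Φ = 3.515×10⁻⁶ mol / 6.427×10⁻⁶ mol photons = 0.55.

Φ = 0.55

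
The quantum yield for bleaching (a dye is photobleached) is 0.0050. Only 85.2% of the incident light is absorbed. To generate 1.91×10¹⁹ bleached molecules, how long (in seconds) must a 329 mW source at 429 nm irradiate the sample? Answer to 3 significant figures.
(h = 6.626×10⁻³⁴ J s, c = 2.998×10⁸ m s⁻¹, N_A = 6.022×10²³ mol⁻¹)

Product: 1.91×10¹⁹ / 6.022×10²³ = 3.172×10⁻⁵ mol.
Photons that must be absorbed: 3.172×10⁻⁵ / 0.0050 = 0.006344 mol.
Incident photons needed: 0.006344 / 0.852 = 0.007446 mol.
Photon energy: hc/λ = 4.630×10⁻¹⁹ J; per mole, 2.788×10⁵ J mol⁻¹.
Energy required: 0.007446 × 2.788×10⁵ = 2076 J.
Time: 2076 J / 0.329 W = 6310 s.

t ≈ 6310 s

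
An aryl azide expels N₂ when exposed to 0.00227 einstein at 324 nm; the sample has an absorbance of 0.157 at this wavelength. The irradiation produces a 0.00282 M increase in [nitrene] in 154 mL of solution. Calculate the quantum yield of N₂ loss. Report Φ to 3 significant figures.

Φ = 0.631

Product: (0.00282 M)(0.154 L) = 4.343×10⁻⁴ mol.
Fraction absorbed: 1 − 10^(−0.157) = 0.3034.
Photons absorbed: 0.3034 × 0.00227 = 6.887×10⁻⁴ mol.
Φ = 4.343×10⁻⁴ mol / 6.887×10⁻⁴ mol photons = 0.631.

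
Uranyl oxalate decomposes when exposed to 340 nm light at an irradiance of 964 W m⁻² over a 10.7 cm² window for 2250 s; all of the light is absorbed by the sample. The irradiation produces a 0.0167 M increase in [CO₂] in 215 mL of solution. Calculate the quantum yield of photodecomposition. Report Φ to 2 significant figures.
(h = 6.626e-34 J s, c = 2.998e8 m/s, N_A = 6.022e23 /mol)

Φ = 0.54

Product: (0.0167 M)(0.215 L) = 0.003591 mol.
Photon energy at 340 nm: hc/λ = (6.626e-34)(2.998e8)/(340e-9) = 5.843e-19 J.
Energy delivered: (964 W m⁻²)(10.7e-4 m²)(2250 s) = 2321 J.
Photons incident: 2321 / 5.843e-19 = 3.972e21, i.e. 3.972e21/6.022e23 = 0.006596 mol.
Φ = 0.003591 mol / 0.006596 mol photons = 0.54.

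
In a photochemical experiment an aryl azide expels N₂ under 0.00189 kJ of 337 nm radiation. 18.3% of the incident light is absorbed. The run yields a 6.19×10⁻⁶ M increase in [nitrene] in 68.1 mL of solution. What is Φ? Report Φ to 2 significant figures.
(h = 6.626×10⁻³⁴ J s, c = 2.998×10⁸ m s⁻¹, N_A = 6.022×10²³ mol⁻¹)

Product: (6.19×10⁻⁶ M)(0.0681 L) = 4.215×10⁻⁷ mol.
Photon energy at 337 nm: hc/λ = (6.626×10⁻³⁴)(2.998×10⁸)/(337×10⁻⁹) = 5.895×10⁻¹⁹ J.
Incident energy: 0.00189 kJ = 1.89 J.
Photons incident: 1.89 / 5.895×10⁻¹⁹ = 3.206×10¹⁸, i.e. 3.206×10¹⁸/6.022×10²³ = 5.324×10⁻⁶ mol.
Photons absorbed: 0.183 × 5.324×10⁻⁶ = 9.743×10⁻⁷ mol.
Φ = 4.215×10⁻⁷ mol / 9.743×10⁻⁷ mol photons = 0.43.

Φ = 0.43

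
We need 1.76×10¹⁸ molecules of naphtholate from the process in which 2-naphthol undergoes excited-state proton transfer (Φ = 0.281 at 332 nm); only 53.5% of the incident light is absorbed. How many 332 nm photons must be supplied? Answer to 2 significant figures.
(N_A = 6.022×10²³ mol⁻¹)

Product: 1.76×10¹⁸ / 6.022×10²³ = 2.923×10⁻⁶ mol.
Photons that must be absorbed: 2.923×10⁻⁶ / 0.281 = 1.040×10⁻⁵ mol.
Incident photons needed: 1.040×10⁻⁵ / 0.535 = 1.944×10⁻⁵ mol.
Photon count: 1.944×10⁻⁵ × 6.022×10²³ = 1.2×10¹⁹.

1.2×10¹⁹ photons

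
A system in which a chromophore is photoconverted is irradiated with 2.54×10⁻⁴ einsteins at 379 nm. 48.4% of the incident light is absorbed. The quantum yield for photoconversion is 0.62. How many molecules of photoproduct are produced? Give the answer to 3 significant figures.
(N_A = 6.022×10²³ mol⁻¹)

4.59×10¹⁹ molecules

Photons absorbed: 0.484 × 2.54×10⁻⁴ = 1.229×10⁻⁴ mol.
Product: Φ × n_abs = 0.62 × 1.229×10⁻⁴ = 7.620×10⁻⁵ mol.
As a count: 7.620×10⁻⁵ × 6.022×10²³ = 4.59×10¹⁹.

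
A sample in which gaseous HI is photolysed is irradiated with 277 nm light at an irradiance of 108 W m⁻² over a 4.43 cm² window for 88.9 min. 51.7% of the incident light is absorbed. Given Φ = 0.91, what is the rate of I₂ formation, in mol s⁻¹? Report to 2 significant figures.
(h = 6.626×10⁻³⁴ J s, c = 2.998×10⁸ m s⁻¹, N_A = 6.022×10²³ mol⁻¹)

5.2×10⁻⁸ mol s⁻¹

Photon energy at 277 nm: hc/λ = (6.626×10⁻³⁴)(2.998×10⁸)/(277×10⁻⁹) = 7.171×10⁻¹⁹ J.
Energy delivered: (108 W m⁻²)(4.43×10⁻⁴ m²)(5334 s) = 255.2 J.
Photons incident: 255.2 / 7.171×10⁻¹⁹ = 3.559×10²⁰, i.e. 3.559×10²⁰/6.022×10²³ = 5.910×10⁻⁴ mol.
Photons absorbed: 0.517 × 5.910×10⁻⁴ = 3.055×10⁻⁴ mol.
Product formed: 0.91 × 3.055×10⁻⁴ = 2.780×10⁻⁴ mol.
Rate: 2.780×10⁻⁴ / 5334 s = 5.2×10⁻⁸ mol s⁻¹.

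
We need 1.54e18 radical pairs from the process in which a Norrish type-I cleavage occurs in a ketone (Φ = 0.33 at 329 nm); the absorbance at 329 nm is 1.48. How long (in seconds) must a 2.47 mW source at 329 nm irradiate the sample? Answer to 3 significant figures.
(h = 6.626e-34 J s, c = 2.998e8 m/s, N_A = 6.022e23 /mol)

Product: 1.54e18 / 6.022e23 = 2.557e-6 mol.
Photons that must be absorbed: 2.557e-6 / 0.33 = 7.748e-6 mol.
Fraction absorbed: 1 − 10^(−1.48) = 0.9669.
Incident photons needed: 7.748e-6 / 0.9669 = 8.013e-6 mol.
Photon energy: hc/λ = 6.038e-19 J; per mole, 3.636e5 J mol⁻¹.
Energy required: 8.013e-6 × 3.636e5 = 2.914 J.
Time: 2.914 J / 0.00247 W = 1180 s.

t ≈ 1180 s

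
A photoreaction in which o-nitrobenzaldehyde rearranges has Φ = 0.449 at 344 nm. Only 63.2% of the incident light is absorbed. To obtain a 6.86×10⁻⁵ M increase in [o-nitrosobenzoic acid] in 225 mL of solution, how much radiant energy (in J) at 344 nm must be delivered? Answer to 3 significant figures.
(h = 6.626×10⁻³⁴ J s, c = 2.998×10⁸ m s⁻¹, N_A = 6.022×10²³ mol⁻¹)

18.9 J

Product: (6.86×10⁻⁵ M)(0.225 L) = 1.544×10⁻⁵ mol.
Photons that must be absorbed: 1.544×10⁻⁵ / 0.449 = 3.439×10⁻⁵ mol.
Incident photons needed: 3.439×10⁻⁵ / 0.632 = 5.441×10⁻⁵ mol.
Photon energy: hc/λ = 5.775×10⁻¹⁹ J; per mole, 3.478×10⁵ J mol⁻¹.
Energy required: 5.441×10⁻⁵ × 3.478×10⁵ = 18.9 J.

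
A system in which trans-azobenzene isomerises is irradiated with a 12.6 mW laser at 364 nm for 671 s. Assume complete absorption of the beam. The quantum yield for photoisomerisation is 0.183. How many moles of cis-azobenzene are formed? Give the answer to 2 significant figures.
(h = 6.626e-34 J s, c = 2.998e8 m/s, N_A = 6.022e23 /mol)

Photon energy at 364 nm: hc/λ = (6.626e-34)(2.998e8)/(364e-9) = 5.457e-19 J.
Energy delivered: (12.6 mW)(671 s) = 8.455 J.
Photons incident: 8.455 / 5.457e-19 = 1.549e19, i.e. 1.549e19/6.022e23 = 2.572e-5 mol.
Product: Φ × n_abs = 0.183 × 2.572e-5 = 4.707e-6 mol.

4.7e-6 mol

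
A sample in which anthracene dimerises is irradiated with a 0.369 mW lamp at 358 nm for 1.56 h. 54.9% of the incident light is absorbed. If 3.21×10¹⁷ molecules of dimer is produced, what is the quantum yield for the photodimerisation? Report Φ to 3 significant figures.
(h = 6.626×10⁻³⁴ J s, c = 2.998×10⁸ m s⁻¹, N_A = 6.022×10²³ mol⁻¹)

Φ = 0.157

Product: 3.21×10¹⁷ / 6.022×10²³ = 5.330×10⁻⁷ mol.
Photon energy at 358 nm: hc/λ = (6.626×10⁻³⁴)(2.998×10⁸)/(358×10⁻⁹) = 5.549×10⁻¹⁹ J.
Energy delivered: (0.369 mW)(5616 s) = 2.072 J.
Photons incident: 2.072 / 5.549×10⁻¹⁹ = 3.734×10¹⁸, i.e. 3.734×10¹⁸/6.022×10²³ = 6.201×10⁻⁶ mol.
Photons absorbed: 0.549 × 6.201×10⁻⁶ = 3.404×10⁻⁶ mol.
Φ = 5.330×10⁻⁷ mol / 3.404×10⁻⁶ mol photons = 0.157.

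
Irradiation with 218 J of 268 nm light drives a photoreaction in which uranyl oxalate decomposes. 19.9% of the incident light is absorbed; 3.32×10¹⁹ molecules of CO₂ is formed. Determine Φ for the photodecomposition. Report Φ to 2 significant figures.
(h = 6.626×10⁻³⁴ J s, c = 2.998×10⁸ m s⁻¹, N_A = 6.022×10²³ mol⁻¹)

Φ = 0.57

Product: 3.32×10¹⁹ / 6.022×10²³ = 5.513×10⁻⁵ mol.
Photon energy at 268 nm: hc/λ = (6.626×10⁻³⁴)(2.998×10⁸)/(268×10⁻⁹) = 7.412×10⁻¹⁹ J.
Photons incident: 218 / 7.412×10⁻¹⁹ = 2.941×10²⁰, i.e. 2.941×10²⁰/6.022×10²³ = 4.884×10⁻⁴ mol.
Photons absorbed: 0.199 × 4.884×10⁻⁴ = 9.719×10⁻⁵ mol.
Φ = 5.513×10⁻⁵ mol / 9.719×10⁻⁵ mol photons = 0.57.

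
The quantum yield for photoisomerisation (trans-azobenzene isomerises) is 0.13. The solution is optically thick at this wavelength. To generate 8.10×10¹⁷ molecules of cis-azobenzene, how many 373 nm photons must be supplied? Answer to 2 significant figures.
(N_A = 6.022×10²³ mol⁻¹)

Product: 8.10×10¹⁷ / 6.022×10²³ = 1.345×10⁻⁶ mol.
Photons that must be absorbed: 1.345×10⁻⁶ / 0.13 = 1.035×10⁻⁵ mol.
Photon count: 1.035×10⁻⁵ × 6.022×10²³ = 6.2×10¹⁸.

6.2×10¹⁸ photons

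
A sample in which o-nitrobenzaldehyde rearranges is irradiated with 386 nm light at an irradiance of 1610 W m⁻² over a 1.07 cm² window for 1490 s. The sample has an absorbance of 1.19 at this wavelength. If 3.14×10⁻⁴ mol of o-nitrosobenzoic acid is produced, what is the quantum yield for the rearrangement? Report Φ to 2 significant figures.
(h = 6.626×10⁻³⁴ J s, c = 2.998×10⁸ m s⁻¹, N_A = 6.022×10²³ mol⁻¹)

Photon energy at 386 nm: hc/λ = (6.626×10⁻³⁴)(2.998×10⁸)/(386×10⁻⁹) = 5.146×10⁻¹⁹ J.
Energy delivered: (1610 W m⁻²)(1.07×10⁻⁴ m²)(1490 s) = 256.7 J.
Photons incident: 256.7 / 5.146×10⁻¹⁹ = 4.988×10²⁰, i.e. 4.988×10²⁰/6.022×10²³ = 8.283×10⁻⁴ mol.
Fraction absorbed: 1 − 10^(−1.19) = 0.9354.
Photons absorbed: 0.9354 × 8.283×10⁻⁴ = 7.748×10⁻⁴ mol.
Φ = 3.14×10⁻⁴ mol / 7.748×10⁻⁴ mol photons = 0.41.

Φ = 0.41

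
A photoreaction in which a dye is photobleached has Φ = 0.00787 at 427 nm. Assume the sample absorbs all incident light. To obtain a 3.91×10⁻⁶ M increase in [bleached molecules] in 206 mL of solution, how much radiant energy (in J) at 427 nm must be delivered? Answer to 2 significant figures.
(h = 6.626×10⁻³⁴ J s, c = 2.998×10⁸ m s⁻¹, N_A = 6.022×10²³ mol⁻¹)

29 J

Product: (3.91×10⁻⁶ M)(0.206 L) = 8.055×10⁻⁷ mol.
Photons that must be absorbed: 8.055×10⁻⁷ / 0.00787 = 1.024×10⁻⁴ mol.
Photon energy: hc/λ = 4.652×10⁻¹⁹ J; per mole, 2.801×10⁵ J mol⁻¹.
Energy required: 1.024×10⁻⁴ × 2.801×10⁵ = 29 J.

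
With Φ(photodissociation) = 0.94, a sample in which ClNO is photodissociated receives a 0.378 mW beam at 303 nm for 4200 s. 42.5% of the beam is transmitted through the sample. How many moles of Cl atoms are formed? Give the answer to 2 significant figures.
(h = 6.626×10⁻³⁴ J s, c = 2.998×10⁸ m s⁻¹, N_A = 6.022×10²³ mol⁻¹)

Photon energy at 303 nm: hc/λ = (6.626×10⁻³⁴)(2.998×10⁸)/(303×10⁻⁹) = 6.556×10⁻¹⁹ J.
Energy delivered: (0.378 mW)(4200 s) = 1.588 J.
Photons incident: 1.588 / 6.556×10⁻¹⁹ = 2.422×10¹⁸, i.e. 2.422×10¹⁸/6.022×10²³ = 4.022×10⁻⁶ mol.
Fraction absorbed: 1 − 42.5/100 = 0.5750.
Photons absorbed: 0.5750 × 4.022×10⁻⁶ = 2.313×10⁻⁶ mol.
Product: Φ × n_abs = 0.94 × 2.313×10⁻⁶ = 2.174×10⁻⁶ mol.

2.2×10⁻⁶ mol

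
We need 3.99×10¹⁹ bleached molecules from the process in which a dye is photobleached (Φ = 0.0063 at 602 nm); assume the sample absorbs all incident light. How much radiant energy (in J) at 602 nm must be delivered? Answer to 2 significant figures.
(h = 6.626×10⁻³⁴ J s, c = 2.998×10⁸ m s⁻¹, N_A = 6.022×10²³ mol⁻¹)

2100 J

Product: 3.99×10¹⁹ / 6.022×10²³ = 6.626×10⁻⁵ mol.
Photons that must be absorbed: 6.626×10⁻⁵ / 0.0063 = 0.01052 mol.
Photon energy: hc/λ = 3.300×10⁻¹⁹ J; per mole, 1.987×10⁵ J mol⁻¹.
Energy required: 0.01052 × 1.987×10⁵ = 2100 J.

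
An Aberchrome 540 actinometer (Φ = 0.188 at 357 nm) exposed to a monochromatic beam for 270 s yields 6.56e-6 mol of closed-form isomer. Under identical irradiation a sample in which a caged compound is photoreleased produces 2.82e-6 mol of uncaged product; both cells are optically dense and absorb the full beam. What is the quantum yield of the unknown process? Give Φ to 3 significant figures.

Φ = 0.0808

Photons absorbed by the actinometer: 6.56e-6 / 0.188 = 3.489e-5 mol.
Φ(unknown) = 2.82e-6 / 3.489e-5 = 0.0808.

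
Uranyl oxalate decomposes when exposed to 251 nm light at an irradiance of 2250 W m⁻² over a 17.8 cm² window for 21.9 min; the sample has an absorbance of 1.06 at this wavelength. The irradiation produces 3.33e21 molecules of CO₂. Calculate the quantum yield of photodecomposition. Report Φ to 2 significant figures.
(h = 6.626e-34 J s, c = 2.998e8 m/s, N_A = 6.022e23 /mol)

Product: 3.33e21 / 6.022e23 = 0.005530 mol.
Photon energy at 251 nm: hc/λ = (6.626e-34)(2.998e8)/(251e-9) = 7.914e-19 J.
Energy delivered: (2250 W m⁻²)(17.8e-4 m²)(1314 s) = 5263 J.
Photons incident: 5263 / 7.914e-19 = 6.650e21, i.e. 6.650e21/6.022e23 = 0.01104 mol.
Fraction absorbed: 1 − 10^(−1.06) = 0.9129.
Photons absorbed: 0.9129 × 0.01104 = 0.01008 mol.
Φ = 0.005530 mol / 0.01008 mol photons = 0.55.

Φ = 0.55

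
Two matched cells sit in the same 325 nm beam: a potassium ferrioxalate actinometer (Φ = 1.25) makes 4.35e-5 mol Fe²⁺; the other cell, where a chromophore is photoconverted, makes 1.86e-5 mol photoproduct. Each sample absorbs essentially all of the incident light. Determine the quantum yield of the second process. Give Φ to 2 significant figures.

Photons absorbed by the actinometer: 4.35e-5 / 1.25 = 3.480e-5 mol.
Φ(unknown) = 1.86e-5 / 3.480e-5 = 0.53.

Φ = 0.53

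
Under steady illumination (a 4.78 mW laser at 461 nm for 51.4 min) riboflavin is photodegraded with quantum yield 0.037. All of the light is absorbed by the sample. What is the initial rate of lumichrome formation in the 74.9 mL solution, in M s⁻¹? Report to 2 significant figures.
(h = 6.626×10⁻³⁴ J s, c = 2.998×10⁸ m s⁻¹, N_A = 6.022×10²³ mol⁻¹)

Photon energy at 461 nm: hc/λ = (6.626×10⁻³⁴)(2.998×10⁸)/(461×10⁻⁹) = 4.309×10⁻¹⁹ J.
Energy delivered: (4.78 mW)(3084 s) = 14.74 J.
Photons incident: 14.74 / 4.309×10⁻¹⁹ = 3.421×10¹⁹, i.e. 3.421×10¹⁹/6.022×10²³ = 5.681×10⁻⁵ mol.
Product formed: 0.037 × 5.681×10⁻⁵ = 2.102×10⁻⁶ mol.
Rate: 2.102×10⁻⁶ mol / (3084 s × 0.0749 L) = 9.1×10⁻⁹ M s⁻¹.

9.1×10⁻⁹ M s⁻¹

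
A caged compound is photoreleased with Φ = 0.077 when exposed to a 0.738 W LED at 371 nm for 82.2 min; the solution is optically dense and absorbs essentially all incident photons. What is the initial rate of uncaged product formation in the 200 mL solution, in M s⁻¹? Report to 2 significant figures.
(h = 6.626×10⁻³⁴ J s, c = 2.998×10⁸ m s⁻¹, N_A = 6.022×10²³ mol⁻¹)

8.8×10⁻⁷ M s⁻¹

Photon energy at 371 nm: hc/λ = (6.626×10⁻³⁴)(2.998×10⁸)/(371×10⁻⁹) = 5.354×10⁻¹⁹ J.
Energy delivered: (0.738 W)(4932 s) = 3640 J.
Photons incident: 3640 / 5.354×10⁻¹⁹ = 6.799×10²¹, i.e. 6.799×10²¹/6.022×10²³ = 0.01129 mol.
Product formed: 0.077 × 0.01129 = 8.693×10⁻⁴ mol.
Rate: 8.693×10⁻⁴ mol / (4932 s × 0.2 L) = 8.8×10⁻⁷ M s⁻¹.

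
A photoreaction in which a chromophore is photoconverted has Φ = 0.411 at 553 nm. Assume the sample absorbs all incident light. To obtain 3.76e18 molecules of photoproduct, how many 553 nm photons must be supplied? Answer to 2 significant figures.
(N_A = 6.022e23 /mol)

Product: 3.76e18 / 6.022e23 = 6.244e-6 mol.
Photons that must be absorbed: 6.244e-6 / 0.411 = 1.519e-5 mol.
Photon count: 1.519e-5 × 6.022e23 = 9.1e18.

9.1e18 photons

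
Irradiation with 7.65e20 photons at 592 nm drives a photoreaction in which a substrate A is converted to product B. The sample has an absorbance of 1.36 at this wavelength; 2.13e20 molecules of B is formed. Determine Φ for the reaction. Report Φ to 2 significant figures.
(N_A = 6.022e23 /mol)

Product: 2.13e20 / 6.022e23 = 3.537e-4 mol.
Moles of photons: 7.65e20 / 6.022e23 = 0.001270 mol.
Fraction absorbed: 1 − 10^(−1.36) = 0.9563.
Photons absorbed: 0.9563 × 0.001270 = 0.001215 mol.
Φ = 3.537e-4 mol / 0.001215 mol photons = 0.29.

Φ = 0.29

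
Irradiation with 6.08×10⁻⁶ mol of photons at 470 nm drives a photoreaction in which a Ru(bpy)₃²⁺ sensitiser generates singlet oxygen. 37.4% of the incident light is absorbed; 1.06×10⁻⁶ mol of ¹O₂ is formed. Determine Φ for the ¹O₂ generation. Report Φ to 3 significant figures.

Φ = 0.466

Photons absorbed: 0.374 × 6.08×10⁻⁶ = 2.274×10⁻⁶ mol.
Φ = 1.06×10⁻⁶ mol / 2.274×10⁻⁶ mol photons = 0.466.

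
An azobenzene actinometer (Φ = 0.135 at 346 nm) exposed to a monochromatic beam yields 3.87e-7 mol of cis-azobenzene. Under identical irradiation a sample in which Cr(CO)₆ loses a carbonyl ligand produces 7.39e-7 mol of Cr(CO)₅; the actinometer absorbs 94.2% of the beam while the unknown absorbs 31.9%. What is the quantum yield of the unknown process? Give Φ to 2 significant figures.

Photons absorbed by the actinometer: 3.87e-7 / 0.135 = 2.867e-6 mol.
Incident flux: 2.867e-6 / 0.942 = 3.044e-6 einstein.
Absorbed by unknown: 0.319 × 3.044e-6 = 9.710e-7 mol.
Φ(unknown) = 7.39e-7 / 9.710e-7 = 0.76.

Φ = 0.76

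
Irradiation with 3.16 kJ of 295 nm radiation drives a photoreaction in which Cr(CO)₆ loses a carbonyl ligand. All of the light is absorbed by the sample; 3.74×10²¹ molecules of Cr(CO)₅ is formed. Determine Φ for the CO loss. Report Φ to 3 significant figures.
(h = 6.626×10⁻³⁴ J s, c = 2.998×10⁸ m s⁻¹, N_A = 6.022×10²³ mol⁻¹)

Φ = 0.797

Product: 3.74×10²¹ / 6.022×10²³ = 0.006211 mol.
Photon energy at 295 nm: hc/λ = (6.626×10⁻³⁴)(2.998×10⁸)/(295×10⁻⁹) = 6.734×10⁻¹⁹ J.
Incident energy: 3.16 kJ = 3160 J.
Photons incident: 3160 / 6.734×10⁻¹⁹ = 4.693×10²¹, i.e. 4.693×10²¹/6.022×10²³ = 0.007793 mol.
Φ = 0.006211 mol / 0.007793 mol photons = 0.797.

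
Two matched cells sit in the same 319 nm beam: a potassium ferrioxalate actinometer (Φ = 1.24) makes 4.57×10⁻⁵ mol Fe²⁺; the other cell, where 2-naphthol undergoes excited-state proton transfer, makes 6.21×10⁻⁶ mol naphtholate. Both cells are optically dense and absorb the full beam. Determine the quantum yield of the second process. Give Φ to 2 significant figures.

Photons absorbed by the actinometer: 4.57×10⁻⁵ / 1.24 = 3.685×10⁻⁵ mol.
Φ(unknown) = 6.21×10⁻⁶ / 3.685×10⁻⁵ = 0.17.

Φ = 0.17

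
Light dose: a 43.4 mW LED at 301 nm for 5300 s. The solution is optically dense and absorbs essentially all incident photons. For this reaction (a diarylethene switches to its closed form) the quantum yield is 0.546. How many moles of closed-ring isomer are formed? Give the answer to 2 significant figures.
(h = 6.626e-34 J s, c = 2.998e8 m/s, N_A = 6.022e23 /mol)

3.2e-4 mol

Photon energy at 301 nm: hc/λ = (6.626e-34)(2.998e8)/(301e-9) = 6.600e-19 J.
Energy delivered: (43.4 mW)(5300 s) = 230.0 J.
Photons incident: 230.0 / 6.600e-19 = 3.485e20, i.e. 3.485e20/6.022e23 = 5.787e-4 mol.
Product: Φ × n_abs = 0.546 × 5.787e-4 = 3.160e-4 mol.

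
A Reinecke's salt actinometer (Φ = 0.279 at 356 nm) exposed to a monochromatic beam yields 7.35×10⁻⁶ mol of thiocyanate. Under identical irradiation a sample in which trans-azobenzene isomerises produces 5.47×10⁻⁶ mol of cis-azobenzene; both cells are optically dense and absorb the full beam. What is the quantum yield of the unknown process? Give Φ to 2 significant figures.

Photons absorbed by the actinometer: 7.35×10⁻⁶ / 0.279 = 2.634×10⁻⁵ mol.
Φ(unknown) = 5.47×10⁻⁶ / 2.634×10⁻⁵ = 0.21.

Φ = 0.21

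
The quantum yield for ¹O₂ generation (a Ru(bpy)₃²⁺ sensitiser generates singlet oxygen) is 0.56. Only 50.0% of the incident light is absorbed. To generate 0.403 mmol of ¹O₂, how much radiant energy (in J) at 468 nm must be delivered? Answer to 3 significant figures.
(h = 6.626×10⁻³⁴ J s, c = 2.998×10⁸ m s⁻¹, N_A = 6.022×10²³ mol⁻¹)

368 J

Product: 0.403 mmol = 4.03×10⁻⁴ mol.
Photons that must be absorbed: 4.03×10⁻⁴ / 0.56 = 7.196×10⁻⁴ mol.
Incident photons needed: 7.196×10⁻⁴ / 0.500 = 0.001439 mol.
Photon energy: hc/λ = 4.245×10⁻¹⁹ J; per mole, 2.556×10⁵ J mol⁻¹.
Energy required: 0.001439 × 2.556×10⁵ = 368 J.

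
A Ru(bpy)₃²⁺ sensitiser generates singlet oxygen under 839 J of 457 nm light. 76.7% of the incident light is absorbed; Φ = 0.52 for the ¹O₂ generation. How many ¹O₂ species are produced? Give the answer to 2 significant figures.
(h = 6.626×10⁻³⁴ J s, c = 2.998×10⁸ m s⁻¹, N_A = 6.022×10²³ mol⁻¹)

7.7×10²⁰ species

Photon energy at 457 nm: hc/λ = (6.626×10⁻³⁴)(2.998×10⁸)/(457×10⁻⁹) = 4.347×10⁻¹⁹ J.
Photons incident: 839 / 4.347×10⁻¹⁹ = 1.930×10²¹, i.e. 1.930×10²¹/6.022×10²³ = 0.003205 mol.
Photons absorbed: 0.767 × 0.003205 = 0.002458 mol.
Product: Φ × n_abs = 0.52 × 0.002458 = 0.001278 mol.
As a count: 0.001278 × 6.022×10²³ = 7.7×10²⁰.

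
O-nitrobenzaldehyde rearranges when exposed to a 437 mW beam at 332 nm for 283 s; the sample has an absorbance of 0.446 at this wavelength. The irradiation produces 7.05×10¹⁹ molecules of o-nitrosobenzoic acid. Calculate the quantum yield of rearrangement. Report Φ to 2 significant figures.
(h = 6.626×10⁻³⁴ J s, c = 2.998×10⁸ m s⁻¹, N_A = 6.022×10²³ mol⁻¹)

Product: 7.05×10¹⁹ / 6.022×10²³ = 1.171×10⁻⁴ mol.
Photon energy at 332 nm: hc/λ = (6.626×10⁻³⁴)(2.998×10⁸)/(332×10⁻⁹) = 5.983×10⁻¹⁹ J.
Energy delivered: (437 mW)(283 s) = 123.7 J.
Photons incident: 123.7 / 5.983×10⁻¹⁹ = 2.068×10²⁰, i.e. 2.068×10²⁰/6.022×10²³ = 3.434×10⁻⁴ mol.
Fraction absorbed: 1 − 10^(−0.446) = 0.6419.
Photons absorbed: 0.6419 × 3.434×10⁻⁴ = 2.204×10⁻⁴ mol.
Φ = 1.171×10⁻⁴ mol / 2.204×10⁻⁴ mol photons = 0.53.

Φ = 0.53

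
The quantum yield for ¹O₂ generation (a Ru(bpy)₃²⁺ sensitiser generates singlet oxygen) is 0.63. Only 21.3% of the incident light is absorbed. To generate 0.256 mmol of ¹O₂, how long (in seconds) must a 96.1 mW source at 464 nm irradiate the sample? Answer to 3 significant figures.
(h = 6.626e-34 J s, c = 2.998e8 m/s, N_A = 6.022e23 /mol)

t ≈ 5120 s

Product: 0.256 mmol = 2.56e-4 mol.
Photons that must be absorbed: 2.56e-4 / 0.63 = 4.063e-4 mol.
Incident photons needed: 4.063e-4 / 0.213 = 0.001908 mol.
Photon energy: hc/λ = 4.281e-19 J; per mole, 2.578e5 J mol⁻¹.
Energy required: 0.001908 × 2.578e5 = 491.9 J.
Time: 491.9 J / 0.0961 W = 5120 s.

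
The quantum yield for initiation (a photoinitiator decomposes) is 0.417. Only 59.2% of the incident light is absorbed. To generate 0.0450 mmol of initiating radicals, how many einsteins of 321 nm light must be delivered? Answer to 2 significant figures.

1.8×10⁻⁴ einstein

Product: 0.0450 mmol = 4.50×10⁻⁵ mol.
Photons that must be absorbed: 4.50×10⁻⁵ / 0.417 = 1.079×10⁻⁴ mol.
Incident photons needed: 1.079×10⁻⁴ / 0.592 = 1.823×10⁻⁴ mol.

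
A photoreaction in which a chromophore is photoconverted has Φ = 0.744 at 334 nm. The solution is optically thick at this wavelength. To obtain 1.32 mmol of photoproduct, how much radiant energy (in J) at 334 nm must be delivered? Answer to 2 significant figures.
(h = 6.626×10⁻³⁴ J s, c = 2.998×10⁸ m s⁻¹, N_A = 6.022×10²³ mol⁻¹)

Product: 1.32 mmol = 0.00132 mol.
Photons that must be absorbed: 0.00132 / 0.744 = 0.001774 mol.
Photon energy: hc/λ = 5.948×10⁻¹⁹ J; per mole, 3.582×10⁵ J mol⁻¹.
Energy required: 0.001774 × 3.582×10⁵ = 640 J.

640 J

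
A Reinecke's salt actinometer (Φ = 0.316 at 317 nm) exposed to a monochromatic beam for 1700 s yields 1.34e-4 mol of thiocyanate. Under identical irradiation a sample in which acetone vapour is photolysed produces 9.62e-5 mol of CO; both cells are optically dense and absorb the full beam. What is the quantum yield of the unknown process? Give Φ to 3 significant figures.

Φ = 0.227

Photons absorbed by the actinometer: 1.34e-4 / 0.316 = 4.241e-4 mol.
Φ(unknown) = 9.62e-5 / 4.241e-4 = 0.227.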